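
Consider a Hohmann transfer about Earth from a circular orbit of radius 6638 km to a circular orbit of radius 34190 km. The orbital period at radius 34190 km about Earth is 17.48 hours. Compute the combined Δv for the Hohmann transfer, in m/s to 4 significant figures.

From Kepler's third law T² = 4π²r³/μ at r = 34190 km, T = 17.48 hours = 17.48 × 3600 s = 62928 s: μ = 4π²r³/T² = 3.98446×10^5 km³/s².
Transfer-ellipse semi-major axis a_t = (r₁ + r₂)/2 = (6638 + 34190)/2 = 20414 km.
At r₁ the circular-orbit speed is v₁ = √(μ/r₁) = 7.7476 km/s.
On the transfer ellipse at r₁, vis-viva equation gives v_p = √[μ(2/r₁ − 1/a_t)] = 10.027 km/s.
First burn Δv₁ = |v_p − v₁| = 2.279 km/s.
Circular speed at r₂: v₂ = √(μ/r₂) = 3.414 km/s.
Transfer-orbit speed at r₂: v_a = √[μ(2/r₂ − 1/a_t)] = 1.947 km/s.
Second burn Δv₂ = |v₂ − v_a| = 1.467 km/s.
Total Δv = Δv₁ + Δv₂ = 3.746 km/s.

Δv = 3746 m/s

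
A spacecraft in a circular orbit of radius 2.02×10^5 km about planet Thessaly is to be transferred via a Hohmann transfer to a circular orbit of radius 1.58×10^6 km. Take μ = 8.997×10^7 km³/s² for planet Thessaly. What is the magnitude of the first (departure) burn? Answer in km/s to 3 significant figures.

The Hohmann ellipse has a_t = (r₁ + r₂)/2 = 8.910×10^5 km.
On the circular orbit at r = 2.020×10^5 km, v_c = √(μ/r) = 21.1044 km/s.
Vis-viva on the transfer ellipse at r = 2.020×10^5 km gives v_t = √[μ(2/r − 1/a_t)] = 28.1037 km/s.
Δv₁ = |v_t − v_c| = |28.1037 − 21.1044| = 6.999 km/s.

Δv₁ = 7.00 km/s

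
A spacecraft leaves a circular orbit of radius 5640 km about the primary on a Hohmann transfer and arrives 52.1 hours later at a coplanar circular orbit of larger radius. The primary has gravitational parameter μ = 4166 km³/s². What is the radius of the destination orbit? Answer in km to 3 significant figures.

r₂ = 43500 km

Transfer time t = 52.1 hours = 1.8756×10^5 s, and t = π√(a_t³/μ).
So a_t = (μ t²/π²)^(1/3) = (4166 × (1.8756×10^5)² / π²)^(1/3) = 24579 km.
Since a_t = (r₁ + r₂)/2, r₂ = 2a_t − r₁ = 2×24579 − 5640 = 43518 km.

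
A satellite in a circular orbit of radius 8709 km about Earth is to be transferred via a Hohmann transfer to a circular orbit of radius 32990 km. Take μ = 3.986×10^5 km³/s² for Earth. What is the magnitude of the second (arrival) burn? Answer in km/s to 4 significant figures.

Transfer-ellipse semi-major axis a_t = (r₁ + r₂)/2 = (8709 + 32990)/2 = 20849.5 km.
On the circular orbit at r = 32990 km, v_c = √(μ/r) = 3.476 km/s.
Transfer-orbit speed at the same r (vis-viva, a = a_t): v_t = √[μ(2/r − 1/a_t)] = 2.247 km/s.
Δv₂ = |v_t − v_c| = |2.247 − 3.476| = 1.229 km/s.

Δv₂ = 1.229 km/s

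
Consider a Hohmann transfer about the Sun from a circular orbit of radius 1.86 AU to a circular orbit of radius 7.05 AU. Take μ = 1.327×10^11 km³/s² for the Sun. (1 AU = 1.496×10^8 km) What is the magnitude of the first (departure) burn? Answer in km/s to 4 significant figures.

Δv₁ = 5.634 km/s

In km: r₁ = 1.86 × 1.496×10^8 = 2.78256×10^8 km; r₂ = 7.05 × 1.496×10^8 = 1.05468×10^9 km.
The Hohmann ellipse has a_t = (r₁ + r₂)/2 = 6.66468×10^8 km.
Circular speed at r = 2.78256×10^8 km: v_c = √(μ/r) = 21.838 km/s.
Vis-viva on the transfer ellipse at r = 2.78256×10^8 km gives v_t = √[μ(2/r − 1/a_t)] = 27.472 km/s.
Δv₁ = |v_t − v_c| = |27.472 − 21.838| = 5.634 km/s.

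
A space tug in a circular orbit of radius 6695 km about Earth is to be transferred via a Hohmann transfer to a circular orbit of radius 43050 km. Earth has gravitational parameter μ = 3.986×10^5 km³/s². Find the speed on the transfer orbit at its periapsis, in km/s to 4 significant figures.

v = 10.15 km/s

Transfer-ellipse semi-major axis a_t = (r₁ + r₂)/2 = (6695 + 43050)/2 = 24872.5 km.
The periapsis of the transfer ellipse is at r = 6695 km.
Vis-viva: v = √[μ(2/r − 1/a_t)] = √[3.986×10^5 × (2/6695 − 1/24872.5)] = 10.15 km/s.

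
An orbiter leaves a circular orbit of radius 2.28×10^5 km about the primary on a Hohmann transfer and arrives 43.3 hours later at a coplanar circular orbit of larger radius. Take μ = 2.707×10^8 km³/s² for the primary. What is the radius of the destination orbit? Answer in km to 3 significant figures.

r₂ = 1.52×10^6 km

Transfer time t = 43.3 hours = 1.5588×10^5 s, and t = π√(a_t³/μ).
So a_t = (μ t²/π²)^(1/3) = (2.707×10^8 × (1.5588×10^5)² / π²)^(1/3) = 8.7349×10^5 km.
Since a_t = (r₁ + r₂)/2, r₂ = 2a_t − r₁ = 2×8.7349×10^5 − 2.280×10^5 = 1.51898×10^6 km.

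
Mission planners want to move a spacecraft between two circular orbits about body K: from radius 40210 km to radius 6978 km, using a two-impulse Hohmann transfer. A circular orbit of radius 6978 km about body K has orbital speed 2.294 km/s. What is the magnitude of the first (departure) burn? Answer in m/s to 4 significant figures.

From the circular-orbit relation v² = μ/r at r = 6978 km: μ = v²r = (2.294)² × 6978 = 36721.3 km³/s².
The Hohmann ellipse has a_t = (r₁ + r₂)/2 = 23594 km.
Circular speed at r = 40210 km: v_c = √(μ/r) = 0.9556 km/s.
Vis-viva on the transfer ellipse at r = 40210 km gives v_t = √[μ(2/r − 1/a_t)] = 0.5197 km/s.
Δv₁ = |v_t − v_c| = |0.5197 − 0.9556| = 0.4359 km/s.

Δv₁ = 435.9 m/s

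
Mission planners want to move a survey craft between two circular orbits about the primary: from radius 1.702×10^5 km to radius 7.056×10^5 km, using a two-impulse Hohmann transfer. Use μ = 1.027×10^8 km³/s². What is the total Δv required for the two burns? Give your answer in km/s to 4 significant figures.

Δv = 11.16 km/s

Transfer-ellipse semi-major axis a_t = (r₁ + r₂)/2 = (1.702×10^5 + 7.056×10^5)/2 = 4.379×10^5 km.
Circular speed at r₁: v₁ = √(μ/r₁) = √(1.027×10^8/1.702×10^5) = 24.5644 km/s.
Transfer-orbit speed at r₁ (vis-viva): v_p = √[μ(2/r₁ − 1/a_t)] = 31.1815 km/s.
First burn Δv₁ = |v_p − v₁| = 6.617 km/s.
At r₂, v₂ = √(μ/r₂) = 12.064 km/s.
Transfer-orbit speed at r₂: v_a = √[μ(2/r₂ − 1/a_t)] = 7.5214 km/s.
Second burn Δv₂ = |v₂ − v_a| = 4.543 km/s.
Total Δv = Δv₁ + Δv₂ = 11.16 km/s.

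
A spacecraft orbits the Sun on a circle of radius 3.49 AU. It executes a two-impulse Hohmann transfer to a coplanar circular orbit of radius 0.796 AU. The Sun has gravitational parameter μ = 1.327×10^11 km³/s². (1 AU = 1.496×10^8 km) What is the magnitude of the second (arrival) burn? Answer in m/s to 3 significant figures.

In km: r₁ = 3.49 × 1.496×10^8 = 5.22104×10^8 km; r₂ = 0.796 × 1.496×10^8 = 1.190816×10^8 km.
Transfer-ellipse semi-major axis a_t = (r₁ + r₂)/2 = (5.22104×10^8 + 1.190816×10^8)/2 = 3.205928×10^8 km.
On the circular orbit at r = 1.190816×10^8 km, v_c = √(μ/r) = 33.3821 km/s.
Transfer-orbit speed at the same r (vis-viva, a = a_t): v_t = √[μ(2/r − 1/a_t)] = 42.6005 km/s.
Δv₂ = |v_t − v_c| = |42.6005 − 33.3821| = 9.218 km/s.

Δv₂ = 9220 m/s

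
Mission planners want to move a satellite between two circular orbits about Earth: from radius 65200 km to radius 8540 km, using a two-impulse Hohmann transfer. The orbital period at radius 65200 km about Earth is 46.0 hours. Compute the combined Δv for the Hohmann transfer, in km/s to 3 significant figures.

Δv = 3.54 km/s

From Kepler's third law T² = 4π²r³/μ at r = 65200 km, T = 46.0 hours = 46.0 × 3600 s = 1.656×10^5 s: μ = 4π²r³/T² = 3.99008×10^5 km³/s².
The Hohmann ellipse has a_t = (r₁ + r₂)/2 = 36870 km.
At r₁ the circular-orbit speed is v₁ = √(μ/r₁) = 2.47381 km/s.
Transfer-orbit speed at r₁ (vis-viva): v_a = √[μ(2/r₁ − 1/a_t)] = 1.19058 km/s.
First burn Δv₁ = |v_a − v₁| = 1.28323 km/s.
At r₂, v₂ = √(μ/r₂) = 6.83537 km/s.
Transfer-orbit speed at r₂: v_p = √[μ(2/r₂ − 1/a_t)] = 9.08969 km/s.
Second burn Δv₂ = |v₂ − v_p| = 2.25432 km/s.
Δv = Δv₁ + Δv₂ = 1.28323 + 2.25432 = 3.538 km/s.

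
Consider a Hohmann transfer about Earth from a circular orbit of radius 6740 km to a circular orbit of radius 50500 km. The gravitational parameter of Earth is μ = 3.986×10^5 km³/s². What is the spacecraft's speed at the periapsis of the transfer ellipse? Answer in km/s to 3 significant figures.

The Hohmann ellipse has a_t = (r₁ + r₂)/2 = 28620 km.
The periapsis of the transfer ellipse is at r = 6740 km.
Vis-viva: v = √[μ(2/r − 1/a_t)] = √[3.986×10^5 × (2/6740 − 1/28620)] = 10.22 km/s.

v = 10.2 km/s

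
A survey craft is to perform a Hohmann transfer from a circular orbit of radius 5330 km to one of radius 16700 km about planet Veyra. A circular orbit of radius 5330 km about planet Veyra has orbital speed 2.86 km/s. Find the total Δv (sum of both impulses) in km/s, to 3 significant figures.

From the circular-orbit relation v² = μ/r at r = 5330 km: μ = v²r = (2.86)² × 5330 = 43597.3 km³/s².
The Hohmann ellipse has a_t = (r₁ + r₂)/2 = 11015 km.
At r₁ the circular-orbit speed is v₁ = √(μ/r₁) = 2.8600 km/s.
On the transfer ellipse at r₁, v² = μ(2/r − 1/a) gives v_p = √[μ(2/r₁ − 1/a_t)] = 3.5215 km/s.
First burn Δv₁ = |v_p − v₁| = 0.6615 km/s.
At r₂, v₂ = √(μ/r₂) = 1.6157 km/s.
Transfer-orbit speed at r₂: v_a = √[μ(2/r₂ − 1/a_t)] = 1.1239 km/s.
Second burn Δv₂ = |v₂ − v_a| = 0.4918 km/s.
Δv = Δv₁ + Δv₂ = 0.6615 + 0.4918 = 1.153 km/s.

Δv = 1.15 km/s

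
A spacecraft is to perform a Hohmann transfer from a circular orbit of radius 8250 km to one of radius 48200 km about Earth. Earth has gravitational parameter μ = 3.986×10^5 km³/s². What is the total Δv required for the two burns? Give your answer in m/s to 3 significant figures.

Transfer-ellipse semi-major axis a_t = (r₁ + r₂)/2 = (8250 + 48200)/2 = 28225 km.
At r₁ the circular-orbit speed is v₁ = √(μ/r₁) = 6.951 km/s.
On the transfer ellipse at r₁, vis-viva gives v_p = √[μ(2/r₁ − 1/a_t)] = 9.083 km/s.
First burn Δv₁ = |v_p − v₁| = 2.132 km/s.
At r₂, v₂ = √(μ/r₂) = 2.876 km/s.
Transfer-orbit speed at r₂: v_a = √[μ(2/r₂ − 1/a_t)] = 1.555 km/s.
Second burn Δv₂ = |v₂ − v_a| = 1.321 km/s.
Total Δv = Δv₁ + Δv₂ = 3.453 km/s.

Δv = 3450 m/s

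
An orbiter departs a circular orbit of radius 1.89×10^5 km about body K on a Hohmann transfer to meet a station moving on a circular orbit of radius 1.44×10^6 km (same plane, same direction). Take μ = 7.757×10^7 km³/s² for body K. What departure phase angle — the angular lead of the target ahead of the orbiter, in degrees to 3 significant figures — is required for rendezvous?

φ = 103°

The Hohmann ellipse has a_t = (r₁ + r₂)/2 = 8.145×10^5 km.
The half-period of the transfer ellipse is t = π√(a_t³/μ) = 2.622×10^5 s.
Target angular speed ω₂ = √(μ/r₂³) = 5.097×10^-6 rad/s.
Angle swept by the target during transfer: ω₂·t = 1.3364 rad = 76.57°.
The orbiter traverses 180° on the transfer ellipse, so the target must lead by 180° − 76.57° = 103°.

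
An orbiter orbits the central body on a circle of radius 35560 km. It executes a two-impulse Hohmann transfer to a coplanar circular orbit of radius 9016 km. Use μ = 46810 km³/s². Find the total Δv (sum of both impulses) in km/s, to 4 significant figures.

Semi-major axis of the transfer orbit: a_t = (35560 + 9016)/2 = 22288 km.
Circular speed at r₁: v₁ = √(μ/r₁) = √(46810/35560) = 1.1473 km/s.
On the transfer ellipse at r₁, vis-viva equation gives v_a = √[μ(2/r₁ − 1/a_t)] = 0.72973 km/s.
First burn Δv₁ = |v_a − v₁| = 0.4176 km/s.
At r₂, v₂ = √(μ/r₂) = 2.2786 km/s.
Transfer-orbit speed at r₂: v_p = √[μ(2/r₂ − 1/a_t)] = 2.8781 km/s.
Second burn Δv₂ = |v₂ − v_p| = 0.5995 km/s.
Δv = Δv₁ + Δv₂ = 0.4176 + 0.5995 = 1.017 km/s.

Δv = 1.017 km/s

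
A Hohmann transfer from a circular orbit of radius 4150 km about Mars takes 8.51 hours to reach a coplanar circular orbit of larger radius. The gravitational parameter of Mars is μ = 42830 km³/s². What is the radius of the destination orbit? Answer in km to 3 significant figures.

r₂ = 27800 km

Transfer time t = 8.51 hours = 30636 s, and t = π√(a_t³/μ).
So a_t = (μ t²/π²)^(1/3) = (42830 × (30636)² / π²)^(1/3) = 15970 km.
Since a_t = (r₁ + r₂)/2, r₂ = 2a_t − r₁ = 2×15970 − 4150 = 27790 km.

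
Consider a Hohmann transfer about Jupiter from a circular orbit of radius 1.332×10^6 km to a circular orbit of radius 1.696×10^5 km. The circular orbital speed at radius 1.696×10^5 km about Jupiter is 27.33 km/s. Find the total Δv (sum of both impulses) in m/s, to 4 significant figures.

Δv = 14190 m/s

From the circular-orbit relation v² = μ/r at r = 1.696×10^5 km: μ = v²r = (27.33)² × 1.696×10^5 = 1.26679×10^8 km³/s².
Transfer-ellipse semi-major axis a_t = (r₁ + r₂)/2 = (1.332×10^6 + 1.696×10^5)/2 = 7.508×10^5 km.
Circular speed at r₁: v₁ = √(μ/r₁) = √(1.26679×10^8/1.332×10^6) = 9.752 km/s.
On the transfer ellipse at r₁, vis-viva gives v_a = √[μ(2/r₁ − 1/a_t)] = 4.635 km/s.
First burn Δv₁ = |v_a − v₁| = 5.117 km/s.
At r₂, v₂ = √(μ/r₂) = 27.330 km/s.
Transfer-orbit speed at r₂: v_p = √[μ(2/r₂ − 1/a_t)] = 36.402 km/s.
Second burn Δv₂ = |v₂ − v_p| = 9.072 km/s.
Δv = Δv₁ + Δv₂ = 5.117 + 9.072 = 14.19 km/s.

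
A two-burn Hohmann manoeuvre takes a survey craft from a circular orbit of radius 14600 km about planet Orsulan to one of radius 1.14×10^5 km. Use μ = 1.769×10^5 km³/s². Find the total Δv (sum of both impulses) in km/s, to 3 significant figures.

Δv = 1.81 km/s

Semi-major axis of the transfer orbit: a_t = (14600 + 1.140×10^5)/2 = 64300 km.
Circular speed at r₁: v₁ = √(μ/r₁) = √(1.769×10^5/14600) = 3.481 km/s.
Transfer-orbit speed at r₁ (vis-viva equation): v_p = √[μ(2/r₁ − 1/a_t)] = 4.635 km/s.
First burn Δv₁ = |v_p − v₁| = 1.154 km/s.
Circular speed at r₂: v₂ = √(μ/r₂) = 1.2457 km/s.
Transfer-orbit speed at r₂: v_a = √[μ(2/r₂ − 1/a_t)] = 0.59358 km/s.
Second burn Δv₂ = |v₂ − v_a| = 0.6521 km/s.
Δv = Δv₁ + Δv₂ = 1.154 + 0.6521 = 1.806 km/s.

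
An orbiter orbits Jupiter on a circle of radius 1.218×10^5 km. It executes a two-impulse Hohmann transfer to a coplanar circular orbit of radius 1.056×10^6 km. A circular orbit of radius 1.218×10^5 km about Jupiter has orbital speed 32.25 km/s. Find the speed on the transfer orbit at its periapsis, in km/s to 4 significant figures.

From the circular-orbit relation v² = μ/r at r = 1.218×10^5 km: μ = v²r = (32.25)² × 1.218×10^5 = 1.26680×10^8 km³/s².
The Hohmann ellipse has a_t = (r₁ + r₂)/2 = 5.889×10^5 km.
The periapsis of the transfer ellipse is at r = 1.218×10^5 km.
Vis-viva: v = √[μ(2/r − 1/a_t)] = √[1.26680×10^8 × (2/1.218×10^5 − 1/5.889×10^5)] = 43.19 km/s.

v = 43.19 km/s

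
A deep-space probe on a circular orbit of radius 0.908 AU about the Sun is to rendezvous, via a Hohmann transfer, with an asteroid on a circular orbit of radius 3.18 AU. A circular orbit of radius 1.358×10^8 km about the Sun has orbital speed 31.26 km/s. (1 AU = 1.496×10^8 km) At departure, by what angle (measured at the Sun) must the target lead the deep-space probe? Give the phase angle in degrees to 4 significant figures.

φ = 87.24°

From the circular-orbit relation v² = μ/r at r = 1.358×10^8 km: μ = v²r = (31.26)² × 1.358×10^8 = 1.32702×10^11 km³/s².
In km: r₁ = 0.908 × 1.496×10^8 = 1.358368×10^8 km; r₂ = 3.18 × 1.496×10^8 = 4.75728×10^8 km.
Semi-major axis of the transfer orbit: a_t = (1.358368×10^8 + 4.75728×10^8)/2 = 3.057824×10^8 km.
The half-period of the transfer ellipse is t = π√(a_t³/μ) = 4.611×10^7 s.
The target's mean motion on its circular orbit is ω₂ = √(μ/r₂³) = 3.511×10^-8 rad/s.
Angle swept by the target during transfer: ω₂·t = 1.619 rad = 92.76°.
The deep-space probe traverses 180° on the transfer ellipse, so the target must lead by 180° − 92.76° = 87.24°.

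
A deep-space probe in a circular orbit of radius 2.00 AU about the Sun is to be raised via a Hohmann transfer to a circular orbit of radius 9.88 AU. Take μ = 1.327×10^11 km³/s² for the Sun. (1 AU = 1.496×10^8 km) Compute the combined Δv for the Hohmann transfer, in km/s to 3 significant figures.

In km: r₁ = 2.00 × 1.496×10^8 = 2.992×10^8 km; r₂ = 9.88 × 1.496×10^8 = 1.478048×10^9 km.
Transfer-ellipse semi-major axis a_t = (r₁ + r₂)/2 = (2.992×10^8 + 1.478048×10^9)/2 = 8.88624×10^8 km.
At r₁ the circular-orbit speed is v₁ = √(μ/r₁) = 21.060 km/s.
Transfer-orbit speed at r₁ (v² = μ(2/r − 1/a)): v_p = √[μ(2/r₁ − 1/a_t)] = 27.161 km/s.
First burn Δv₁ = |v_p − v₁| = 6.101 km/s.
At r₂, v₂ = √(μ/r₂) = 9.475 km/s.
Transfer-orbit speed at r₂: v_a = √[μ(2/r₂ − 1/a_t)] = 5.498 km/s.
Second burn Δv₂ = |v₂ − v_a| = 3.977 km/s.
Total Δv = Δv₁ + Δv₂ = 10.08 km/s.

Δv = 10.1 km/s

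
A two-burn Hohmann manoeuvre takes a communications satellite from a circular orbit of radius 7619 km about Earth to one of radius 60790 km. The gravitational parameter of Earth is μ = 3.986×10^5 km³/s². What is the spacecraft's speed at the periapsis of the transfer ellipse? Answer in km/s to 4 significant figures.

The Hohmann ellipse has a_t = (r₁ + r₂)/2 = 34204.5 km.
The periapsis of the transfer ellipse is at r = 7619 km.
From the vis-viva equation, v = √[μ(2/r − 1/a_t)] = 9.643 km/s.

v = 9.643 km/s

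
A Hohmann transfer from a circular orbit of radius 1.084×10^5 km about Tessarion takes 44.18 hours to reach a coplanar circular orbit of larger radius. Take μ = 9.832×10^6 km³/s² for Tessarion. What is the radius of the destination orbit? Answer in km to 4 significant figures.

Transfer time t = 44.18 hours = 1.59048×10^5 s, and t = π√(a_t³/μ).
So a_t = (μ t²/π²)^(1/3) = (9.832×10^6 × (1.59048×10^5)² / π²)^(1/3) = 2.9318×10^5 km.
Since a_t = (r₁ + r₂)/2, r₂ = 2a_t − r₁ = 2×2.9318×10^5 − 1.084×10^5 = 4.7796×10^5 km.

r₂ = 4.780×10^5 km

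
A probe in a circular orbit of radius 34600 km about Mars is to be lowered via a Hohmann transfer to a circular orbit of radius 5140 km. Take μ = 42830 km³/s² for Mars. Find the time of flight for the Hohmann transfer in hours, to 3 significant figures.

The Hohmann ellipse has a_t = (r₁ + r₂)/2 = 19870 km.
Transfer time t = π√(a_t³/μ) = π√((19870)³ / 42830) = 42520 s.
Converting: 42520 s ÷ 3600 s/hour = 11.8 hours.

t = 11.8 hours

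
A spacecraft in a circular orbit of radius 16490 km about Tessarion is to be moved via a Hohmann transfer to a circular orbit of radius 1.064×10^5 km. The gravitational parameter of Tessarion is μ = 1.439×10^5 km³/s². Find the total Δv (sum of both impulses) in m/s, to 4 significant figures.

Δv = 1494 m/s

Transfer-ellipse semi-major axis a_t = (r₁ + r₂)/2 = (16490 + 1.064×10^5)/2 = 61445 km.
Circular speed at r₁: v₁ = √(μ/r₁) = √(1.439×10^5/16490) = 2.9541 km/s.
On the transfer ellipse at r₁, vis-viva equation gives v_p = √[μ(2/r₁ − 1/a_t)] = 3.8873 km/s.
First burn Δv₁ = |v_p − v₁| = 0.9332 km/s.
At r₂, v₂ = √(μ/r₂) = 1.163 km/s.
Transfer-orbit speed at r₂: v_a = √[μ(2/r₂ − 1/a_t)] = 0.6025 km/s.
Second burn Δv₂ = |v₂ − v_a| = 0.5605 km/s.
Total Δv = Δv₁ + Δv₂ = 1.494 km/s.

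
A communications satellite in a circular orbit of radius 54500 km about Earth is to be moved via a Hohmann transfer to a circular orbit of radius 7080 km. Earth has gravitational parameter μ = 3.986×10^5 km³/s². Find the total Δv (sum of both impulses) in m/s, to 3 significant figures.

Semi-major axis of the transfer orbit: a_t = (54500 + 7080)/2 = 30790 km.
At r₁ the circular-orbit speed is v₁ = √(μ/r₁) = 2.7044 km/s.
Transfer-orbit speed at r₁ (v² = μ(2/r − 1/a)): v_a = √[μ(2/r₁ − 1/a_t)] = 1.2968 km/s.
First burn Δv₁ = |v_a − v₁| = 1.408 km/s.
Circular speed at r₂: v₂ = √(μ/r₂) = 7.5033 km/s.
Transfer-orbit speed at r₂: v_p = √[μ(2/r₂ − 1/a_t)] = 9.9826 km/s.
Second burn Δv₂ = |v₂ − v_p| = 2.479 km/s.
Δv = Δv₁ + Δv₂ = 1.408 + 2.479 = 3.887 km/s.

Δv = 3890 m/s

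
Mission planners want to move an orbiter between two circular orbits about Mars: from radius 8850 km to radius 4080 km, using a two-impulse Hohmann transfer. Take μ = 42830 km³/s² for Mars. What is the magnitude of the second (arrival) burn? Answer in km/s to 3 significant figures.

Δv₂ = 0.551 km/s

The Hohmann ellipse has a_t = (r₁ + r₂)/2 = 6465 km.
Circular speed at r = 4080 km: v_c = √(μ/r) = 3.2400 km/s.
Vis-viva on the transfer ellipse at r = 4080 km gives v_t = √[μ(2/r − 1/a_t)] = 3.7908 km/s.
Δv₂ = |v_t − v_c| = |3.7908 − 3.2400| = 0.5508 km/s.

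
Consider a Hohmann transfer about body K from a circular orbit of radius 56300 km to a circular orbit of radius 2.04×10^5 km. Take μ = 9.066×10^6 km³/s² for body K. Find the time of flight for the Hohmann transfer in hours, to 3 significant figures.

Semi-major axis of the transfer orbit: a_t = (56300 + 2.040×10^5)/2 = 1.3015×10^5 km.
By Kepler's third law the transfer-orbit period is T = 2π√(a_t³/μ), so t = T/2 = 48990 s.
Converting: 48990 s ÷ 3600 s/hour = 13.6 hours.

t = 13.6 hours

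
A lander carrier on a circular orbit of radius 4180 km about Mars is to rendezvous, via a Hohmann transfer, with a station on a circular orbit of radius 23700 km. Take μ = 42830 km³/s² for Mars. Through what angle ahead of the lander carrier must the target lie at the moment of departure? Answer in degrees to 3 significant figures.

Semi-major axis of the transfer orbit: a_t = (4180 + 23700)/2 = 13940 km.
The half-period of the transfer ellipse is t = π√(a_t³/μ) = 24984.5 s.
Target angular speed ω₂ = √(μ/r₂³) = 5.67220×10^-5 rad/s.
Angle swept by the target during transfer: ω₂·t = 1.4172 rad = 81.20°.
Arrival is 180° from departure on the ellipse, so φ = 180° − 81.20° = 98.8°.

φ = 98.8°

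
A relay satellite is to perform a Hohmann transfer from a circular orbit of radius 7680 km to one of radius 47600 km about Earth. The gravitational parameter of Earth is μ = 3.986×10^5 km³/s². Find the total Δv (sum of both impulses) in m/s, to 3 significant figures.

The Hohmann ellipse has a_t = (r₁ + r₂)/2 = 27640 km.
At r₁ the circular-orbit speed is v₁ = √(μ/r₁) = 7.204 km/s.
On the transfer ellipse at r₁, v² = μ(2/r − 1/a) gives v_p = √[μ(2/r₁ − 1/a_t)] = 9.454 km/s.
First burn Δv₁ = |v_p − v₁| = 2.250 km/s.
At r₂, v₂ = √(μ/r₂) = 2.8938 km/s.
Transfer-orbit speed at r₂: v_a = √[μ(2/r₂ − 1/a_t)] = 1.5254 km/s.
Second burn Δv₂ = |v₂ − v_a| = 1.368 km/s.
Total Δv = Δv₁ + Δv₂ = 3.618 km/s.

Δv = 3620 m/s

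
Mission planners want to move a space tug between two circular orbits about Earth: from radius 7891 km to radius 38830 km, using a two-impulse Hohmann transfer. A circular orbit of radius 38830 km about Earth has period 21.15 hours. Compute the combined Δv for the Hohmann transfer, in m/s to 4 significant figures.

Δv = 3398 m/s

From Kepler's third law T² = 4π²r³/μ at r = 38830 km, T = 21.15 hours = 21.15 × 3600 s = 76140 s: μ = 4π²r³/T² = 3.98691×10^5 km³/s².
Transfer-ellipse semi-major axis a_t = (r₁ + r₂)/2 = (7891 + 38830)/2 = 23360.5 km.
Circular speed at r₁: v₁ = √(μ/r₁) = √(3.98691×10^5/7891) = 7.108 km/s.
Transfer-orbit speed at r₁ (v² = μ(2/r − 1/a)): v_p = √[μ(2/r₁ − 1/a_t)] = 9.164 km/s.
First burn Δv₁ = |v_p − v₁| = 2.056 km/s.
At r₂, v₂ = √(μ/r₂) = 3.204 km/s.
Transfer-orbit speed at r₂: v_a = √[μ(2/r₂ − 1/a_t)] = 1.862 km/s.
Second burn Δv₂ = |v₂ − v_a| = 1.342 km/s.
Total Δv = Δv₁ + Δv₂ = 3.398 km/s.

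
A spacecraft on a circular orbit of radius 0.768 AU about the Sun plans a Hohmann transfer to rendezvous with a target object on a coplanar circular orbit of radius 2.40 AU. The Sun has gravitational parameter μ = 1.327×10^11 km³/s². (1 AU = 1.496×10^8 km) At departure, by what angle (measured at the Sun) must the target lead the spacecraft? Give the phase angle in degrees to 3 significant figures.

φ = 83.5°

In km: r₁ = 0.768 × 1.496×10^8 = 1.148928×10^8 km; r₂ = 2.40 × 1.496×10^8 = 3.5904×10^8 km.
Semi-major axis of the transfer orbit: a_t = (1.148928×10^8 + 3.5904×10^8)/2 = 2.369664×10^8 km.
The half-period of the transfer ellipse is t = π√(a_t³/μ) = 3.1459×10^7 s.
The target's mean motion on its circular orbit is ω₂ = √(μ/r₂³) = 5.3545×10^-8 rad/s.
Angle swept by the target during transfer: ω₂·t = 1.6845 rad = 96.51°.
Arrival is 180° from departure on the ellipse, so φ = 180° − 96.51° = 83.5°.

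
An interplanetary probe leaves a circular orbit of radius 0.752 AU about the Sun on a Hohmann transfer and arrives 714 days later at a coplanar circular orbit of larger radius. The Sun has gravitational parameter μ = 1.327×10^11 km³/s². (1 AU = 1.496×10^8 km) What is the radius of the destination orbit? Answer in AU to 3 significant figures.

In km: r₁ = 0.752 × 1.496×10^8 = 1.124992×10^8 km.
Transfer time t = 714 days = 6.16896×10^7 s, and t = π√(a_t³/μ).
So a_t = (μ t²/π²)^(1/3) = (1.327×10^11 × (6.16896×10^7)² / π²)^(1/3) = 3.7125×10^8 km.
Since a_t = (r₁ + r₂)/2, r₂ = 2a_t − r₁ = 2×3.7125×10^8 − 1.124992×10^8 = 6.300008×10^8 km.
In AU: r₂ = 6.300008×10^8 / 1.496×10^8 = 4.21 AU.

r₂ = 4.21 AU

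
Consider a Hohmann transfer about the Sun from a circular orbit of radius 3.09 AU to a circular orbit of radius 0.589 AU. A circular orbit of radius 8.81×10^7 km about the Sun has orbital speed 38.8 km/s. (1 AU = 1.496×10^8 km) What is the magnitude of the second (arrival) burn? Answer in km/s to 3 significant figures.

Δv₂ = 11.5 km/s

From the circular-orbit relation v² = μ/r at r = 8.81×10^7 km: μ = v²r = (38.8)² × 8.81×10^7 = 1.32629×10^11 km³/s².
In km: r₁ = 3.09 × 1.496×10^8 = 4.62264×10^8 km; r₂ = 0.589 × 1.496×10^8 = 8.81144×10^7 km.
Transfer-ellipse semi-major axis a_t = (r₁ + r₂)/2 = (4.62264×10^8 + 8.81144×10^7)/2 = 2.751892×10^8 km.
On the circular orbit at r = 8.81144×10^7 km, v_c = √(μ/r) = 38.797 km/s.
Transfer-orbit speed at the same r (vis-viva, a = a_t): v_t = √[μ(2/r − 1/a_t)] = 50.284 km/s.
Δv₂ = |v_t − v_c| = |50.284 − 38.797| = 11.49 km/s.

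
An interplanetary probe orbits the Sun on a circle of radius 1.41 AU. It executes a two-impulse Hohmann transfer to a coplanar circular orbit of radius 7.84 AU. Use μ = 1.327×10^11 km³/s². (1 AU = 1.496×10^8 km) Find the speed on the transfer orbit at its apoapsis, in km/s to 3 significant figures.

v = 5.87 km/s

In km: r₁ = 1.41 × 1.496×10^8 = 2.10936×10^8 km; r₂ = 7.84 × 1.496×10^8 = 1.172864×10^9 km.
The Hohmann ellipse has a_t = (r₁ + r₂)/2 = 6.919×10^8 km.
The apoapsis of the transfer ellipse is at r = 1.172864×10^9 km.
Applying v² = μ(2/r − 1/a_t): v = 5.873 km/s.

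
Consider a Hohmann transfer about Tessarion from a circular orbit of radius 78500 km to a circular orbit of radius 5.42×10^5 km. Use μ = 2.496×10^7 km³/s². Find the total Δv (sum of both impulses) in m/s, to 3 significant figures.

Δv = 9110 m/s

The Hohmann ellipse has a_t = (r₁ + r₂)/2 = 3.1025×10^5 km.
Circular speed at r₁: v₁ = √(μ/r₁) = √(2.496×10^7/78500) = 17.831 km/s.
On the transfer ellipse at r₁, vis-viva equation gives v_p = √[μ(2/r₁ − 1/a_t)] = 23.568 km/s.
First burn Δv₁ = |v_p − v₁| = 5.737 km/s.
Circular speed at r₂: v₂ = √(μ/r₂) = 6.7861 km/s.
Transfer-orbit speed at r₂: v_a = √[μ(2/r₂ − 1/a_t)] = 3.4135 km/s.
Second burn Δv₂ = |v₂ − v_a| = 3.373 km/s.
Total Δv = Δv₁ + Δv₂ = 9.110 km/s.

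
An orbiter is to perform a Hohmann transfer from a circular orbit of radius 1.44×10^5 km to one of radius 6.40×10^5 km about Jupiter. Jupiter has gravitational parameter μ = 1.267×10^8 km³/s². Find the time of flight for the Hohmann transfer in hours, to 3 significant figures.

t = 19.0 hours

Transfer-ellipse semi-major axis a_t = (r₁ + r₂)/2 = (1.440×10^5 + 6.400×10^5)/2 = 3.920×10^5 km.
Half the transfer-orbit period gives t = π√(a_t³/μ) = 68500 s.
Converting: 68500 s ÷ 3600 s/hour = 19.0 hours.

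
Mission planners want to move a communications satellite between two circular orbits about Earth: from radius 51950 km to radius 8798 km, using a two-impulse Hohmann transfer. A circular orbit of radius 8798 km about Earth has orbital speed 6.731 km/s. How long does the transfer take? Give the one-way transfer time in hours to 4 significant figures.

From the circular-orbit relation v² = μ/r at r = 8798 km: μ = v²r = (6.731)² × 8798 = 3.98605×10^5 km³/s².
Semi-major axis of the transfer orbit: a_t = (51950 + 8798)/2 = 30374 km.
Transfer time t = π√(a_t³/μ) = π√((30374)³ / 3.98605×10^5) = 26340 s.
Converting: 26340 s ÷ 3600 s/hour = 7.317 hours.

t = 7.317 hours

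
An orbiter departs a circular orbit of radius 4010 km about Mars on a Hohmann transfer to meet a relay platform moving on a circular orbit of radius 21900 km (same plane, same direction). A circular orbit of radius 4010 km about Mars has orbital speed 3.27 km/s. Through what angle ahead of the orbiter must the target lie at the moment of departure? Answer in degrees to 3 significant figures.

From the circular-orbit relation v² = μ/r at r = 4010 km: μ = v²r = (3.27)² × 4010 = 42878.5 km³/s².
Transfer-ellipse semi-major axis a_t = (r₁ + r₂)/2 = (4010 + 21900)/2 = 12955 km.
Transfer time t = π√(a_t³/μ) = 22371 s.
The target's mean motion on its circular orbit is ω₂ = √(μ/r₂³) = 6.3893×10^-5 rad/s.
Angle swept by the target during transfer: ω₂·t = 1.4294 rad = 81.90°.
The orbiter traverses 180° on the transfer ellipse, so the target must lead by 180° − 81.90° = 98.1°.

φ = 98.1°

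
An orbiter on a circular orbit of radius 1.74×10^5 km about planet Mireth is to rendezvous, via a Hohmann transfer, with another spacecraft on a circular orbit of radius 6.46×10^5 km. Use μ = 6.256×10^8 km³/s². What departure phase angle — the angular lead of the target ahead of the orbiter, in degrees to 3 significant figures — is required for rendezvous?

φ = 89.0°

Transfer-ellipse semi-major axis a_t = (r₁ + r₂)/2 = (1.740×10^5 + 6.460×10^5)/2 = 4.100×10^5 km.
The half-period of the transfer ellipse is t = π√(a_t³/μ) = 32974 s.
The target's mean motion on its circular orbit is ω₂ = √(μ/r₂³) = 4.8173×10^-5 rad/s.
Angle swept by the target during transfer: ω₂·t = 1.5885 rad = 91.01°.
Arrival is 180° from departure on the ellipse, so φ = 180° − 91.01° = 89.0°.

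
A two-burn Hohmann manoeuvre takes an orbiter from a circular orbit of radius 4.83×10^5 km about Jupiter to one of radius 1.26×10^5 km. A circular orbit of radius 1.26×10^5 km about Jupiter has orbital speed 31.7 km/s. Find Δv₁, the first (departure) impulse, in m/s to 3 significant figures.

Δv₁ = 5780 m/s

From the circular-orbit relation v² = μ/r at r = 1.26×10^5 km: μ = v²r = (31.7)² × 1.26×10^5 = 1.26616×10^8 km³/s².
Semi-major axis of the transfer orbit: a_t = (4.830×10^5 + 1.260×10^5)/2 = 3.045×10^5 km.
On the circular orbit at r = 4.830×10^5 km, v_c = √(μ/r) = 16.191 km/s.
Transfer-orbit speed at the same r (vis-viva, a = a_t): v_t = √[μ(2/r − 1/a_t)] = 10.415 km/s.
Δv₁ = |v_t − v_c| = |10.415 − 16.191| = 5.776 km/s.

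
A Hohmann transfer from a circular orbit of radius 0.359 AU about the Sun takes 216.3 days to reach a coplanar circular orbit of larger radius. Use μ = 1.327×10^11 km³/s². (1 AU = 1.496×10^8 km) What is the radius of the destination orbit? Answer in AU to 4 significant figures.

In km: r₁ = 0.359 × 1.496×10^8 = 5.37064×10^7 km.
Transfer time t = 216.3 days = 1.868832×10^7 s, and t = π√(a_t³/μ).
So a_t = (μ t²/π²)^(1/3) = (1.327×10^11 × (1.868832×10^7)² / π²)^(1/3) = 1.6746×10^8 km.
Since a_t = (r₁ + r₂)/2, r₂ = 2a_t − r₁ = 2×1.6746×10^8 − 5.37064×10^7 = 2.812136×10^8 km.
In AU: r₂ = 2.812136×10^8 / 1.496×10^8 = 1.880 AU.

r₂ = 1.880 AU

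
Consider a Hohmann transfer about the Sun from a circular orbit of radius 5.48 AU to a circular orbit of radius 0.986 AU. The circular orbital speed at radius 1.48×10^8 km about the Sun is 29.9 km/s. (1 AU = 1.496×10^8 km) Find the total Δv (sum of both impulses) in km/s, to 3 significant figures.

Δv = 14.7 km/s

From the circular-orbit relation v² = μ/r at r = 1.48×10^8 km: μ = v²r = (29.9)² × 1.48×10^8 = 1.32313×10^11 km³/s².
In km: r₁ = 5.48 × 1.496×10^8 = 8.19808×10^8 km; r₂ = 0.986 × 1.496×10^8 = 1.475056×10^8 km.
Transfer-ellipse semi-major axis a_t = (r₁ + r₂)/2 = (8.19808×10^8 + 1.475056×10^8)/2 = 4.836568×10^8 km.
Circular speed at r₁: v₁ = √(μ/r₁) = √(1.32313×10^11/8.19808×10^8) = 12.704 km/s.
On the transfer ellipse at r₁, v² = μ(2/r − 1/a) gives v_a = √[μ(2/r₁ − 1/a_t)] = 7.0159 km/s.
First burn Δv₁ = |v_a − v₁| = 5.688 km/s.
At r₂, v₂ = √(μ/r₂) = 29.950 km/s.
Transfer-orbit speed at r₂: v_p = √[μ(2/r₂ − 1/a_t)] = 38.993 km/s.
Second burn Δv₂ = |v₂ − v_p| = 9.043 km/s.
Total Δv = Δv₁ + Δv₂ = 14.73 km/s.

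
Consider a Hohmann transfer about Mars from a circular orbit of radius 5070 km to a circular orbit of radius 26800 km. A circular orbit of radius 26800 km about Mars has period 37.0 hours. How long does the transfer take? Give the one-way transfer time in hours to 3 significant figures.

From Kepler's third law T² = 4π²r³/μ at r = 26800 km, T = 37.0 hours = 37.0 × 3600 s = 1.332×10^5 s: μ = 4π²r³/T² = 42830.7 km³/s².
Semi-major axis of the transfer orbit: a_t = (5070 + 26800)/2 = 15935 km.
Half the transfer-orbit period gives t = π√(a_t³/μ) = 30540 s.
Converting: 30540 s ÷ 3600 s/hour = 8.48 hours.

t = 8.48 hours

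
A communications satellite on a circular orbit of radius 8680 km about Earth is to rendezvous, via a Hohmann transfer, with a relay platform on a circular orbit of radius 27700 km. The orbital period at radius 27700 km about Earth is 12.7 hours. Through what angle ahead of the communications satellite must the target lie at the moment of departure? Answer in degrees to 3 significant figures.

From Kepler's third law T² = 4π²r³/μ at r = 27700 km, T = 12.7 hours = 12.7 × 3600 s = 45720 s: μ = 4π²r³/T² = 4.01409×10^5 km³/s².
Transfer-ellipse semi-major axis a_t = (r₁ + r₂)/2 = (8680 + 27700)/2 = 18190 km.
Transfer time t = π√(a_t³/μ) = 12165 s.
Target angular speed ω₂ = √(μ/r₂³) = 1.3743×10^-4 rad/s.
Angle swept by the target during transfer: ω₂·t = 1.6718 rad = 95.79°.
Arrival is 180° from departure on the ellipse, so φ = 180° − 95.79° = 84.2°.

φ = 84.2°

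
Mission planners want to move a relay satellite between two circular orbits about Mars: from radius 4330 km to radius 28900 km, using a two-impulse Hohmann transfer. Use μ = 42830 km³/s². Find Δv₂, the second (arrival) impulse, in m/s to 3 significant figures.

The Hohmann ellipse has a_t = (r₁ + r₂)/2 = 16615 km.
On the circular orbit at r = 28900 km, v_c = √(μ/r) = 1.2174 km/s.
Transfer-orbit speed at the same r (vis-viva, a = a_t): v_t = √[μ(2/r − 1/a_t)] = 0.62147 km/s.
Δv₂ = |v_t − v_c| = |0.62147 − 1.2174| = 0.5959 km/s.

Δv₂ = 596 m/s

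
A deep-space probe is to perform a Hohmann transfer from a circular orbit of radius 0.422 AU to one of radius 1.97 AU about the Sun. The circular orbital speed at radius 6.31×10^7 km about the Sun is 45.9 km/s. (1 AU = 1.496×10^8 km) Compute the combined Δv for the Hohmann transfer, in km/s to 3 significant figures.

From the circular-orbit relation v² = μ/r at r = 6.31×10^7 km: μ = v²r = (45.9)² × 6.31×10^7 = 1.32940×10^11 km³/s².
In km: r₁ = 0.422 × 1.496×10^8 = 6.31312×10^7 km; r₂ = 1.97 × 1.496×10^8 = 2.94712×10^8 km.
The Hohmann ellipse has a_t = (r₁ + r₂)/2 = 1.789216×10^8 km.
Circular speed at r₁: v₁ = √(μ/r₁) = √(1.32940×10^11/6.31312×10^7) = 45.8887 km/s.
On the transfer ellipse at r₁, v² = μ(2/r − 1/a) gives v_p = √[μ(2/r₁ − 1/a_t)] = 58.8942 km/s.
First burn Δv₁ = |v_p − v₁| = 13.01 km/s.
Circular speed at r₂: v₂ = √(μ/r₂) = 21.239 km/s.
Transfer-orbit speed at r₂: v_a = √[μ(2/r₂ − 1/a_t)] = 12.616 km/s.
Second burn Δv₂ = |v₂ − v_a| = 8.623 km/s.
Total Δv = Δv₁ + Δv₂ = 21.63 km/s.

Δv = 21.6 km/s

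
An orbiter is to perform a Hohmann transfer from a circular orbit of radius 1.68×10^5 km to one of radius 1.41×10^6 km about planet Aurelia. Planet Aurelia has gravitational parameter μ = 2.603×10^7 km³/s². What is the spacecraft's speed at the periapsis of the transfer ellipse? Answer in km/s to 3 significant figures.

v = 16.6 km/s

The Hohmann ellipse has a_t = (r₁ + r₂)/2 = 7.890×10^5 km.
At periapsis, r = 1.680×10^5 km.
Applying v² = μ(2/r − 1/a_t): v = 16.64 km/s.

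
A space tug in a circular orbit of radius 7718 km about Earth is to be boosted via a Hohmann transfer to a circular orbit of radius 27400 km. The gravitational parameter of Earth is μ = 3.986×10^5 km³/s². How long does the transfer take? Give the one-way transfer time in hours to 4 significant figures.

t = 3.216 hours

Semi-major axis of the transfer orbit: a_t = (7718 + 27400)/2 = 17559 km.
Transfer time t = π√(a_t³/μ) = π√((17559)³ / 3.986×10^5) = 11578 s.
Converting: 11578 s ÷ 3600 s/hour = 3.216 hours.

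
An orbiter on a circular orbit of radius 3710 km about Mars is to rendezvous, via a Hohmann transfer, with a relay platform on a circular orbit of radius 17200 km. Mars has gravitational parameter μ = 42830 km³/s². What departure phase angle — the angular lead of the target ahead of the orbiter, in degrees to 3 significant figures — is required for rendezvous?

φ = 94.7°

Semi-major axis of the transfer orbit: a_t = (3710 + 17200)/2 = 10455 km.
The half-period of the transfer ellipse is t = π√(a_t³/μ) = 16228 s.
Target angular speed ω₂ = √(μ/r₂³) = 9.1745×10^-5 rad/s.
Angle swept by the target during transfer: ω₂·t = 1.4888 rad = 85.30°.
The orbiter traverses 180° on the transfer ellipse, so the target must lead by 180° − 85.30° = 94.7°.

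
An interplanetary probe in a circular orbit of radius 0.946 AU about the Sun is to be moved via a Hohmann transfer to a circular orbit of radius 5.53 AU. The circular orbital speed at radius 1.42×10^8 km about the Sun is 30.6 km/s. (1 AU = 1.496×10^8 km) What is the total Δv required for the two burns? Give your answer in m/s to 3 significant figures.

Δv = 15200 m/s

From the circular-orbit relation v² = μ/r at r = 1.42×10^8 km: μ = v²r = (30.6)² × 1.42×10^8 = 1.32963×10^11 km³/s².
In km: r₁ = 0.946 × 1.496×10^8 = 1.415216×10^8 km; r₂ = 5.53 × 1.496×10^8 = 8.27288×10^8 km.
The Hohmann ellipse has a_t = (r₁ + r₂)/2 = 4.844048×10^8 km.
At r₁ the circular-orbit speed is v₁ = √(μ/r₁) = 30.652 km/s.
Transfer-orbit speed at r₁ (v² = μ(2/r − 1/a)): v_p = √[μ(2/r₁ − 1/a_t)] = 40.057 km/s.
First burn Δv₁ = |v_p − v₁| = 9.405 km/s.
At r₂, v₂ = √(μ/r₂) = 12.6776 km/s.
Transfer-orbit speed at r₂: v_a = √[μ(2/r₂ − 1/a_t)] = 6.85243 km/s.
Second burn Δv₂ = |v₂ − v_a| = 5.825 km/s.
Δv = Δv₁ + Δv₂ = 9.405 + 5.825 = 15.23 km/s.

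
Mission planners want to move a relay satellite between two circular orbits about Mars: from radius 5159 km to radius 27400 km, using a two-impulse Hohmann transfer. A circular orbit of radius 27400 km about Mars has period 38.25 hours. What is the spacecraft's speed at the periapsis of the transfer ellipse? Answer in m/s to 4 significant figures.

v = 3738 m/s

From Kepler's third law T² = 4π²r³/μ at r = 27400 km, T = 38.25 hours = 38.25 × 3600 s = 1.377×10^5 s: μ = 4π²r³/T² = 42829.6 km³/s².
Semi-major axis of the transfer orbit: a_t = (5159 + 27400)/2 = 16279.5 km.
At periapsis, r = 5159 km.
Vis-viva: v = √[μ(2/r − 1/a_t)] = √[42829.6 × (2/5159 − 1/16279.5)] = 3.738 km/s.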